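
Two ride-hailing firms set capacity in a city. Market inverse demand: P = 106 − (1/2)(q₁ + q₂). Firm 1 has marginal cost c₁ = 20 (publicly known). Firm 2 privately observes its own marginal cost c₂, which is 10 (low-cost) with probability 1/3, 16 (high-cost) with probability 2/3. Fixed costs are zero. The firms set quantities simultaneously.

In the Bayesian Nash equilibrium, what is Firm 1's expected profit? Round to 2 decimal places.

1422.22

Firm 2 with cost c maximizes (106 − (1/2)(q₁+q₂) − c)·q₂, giving q₂(c) = (106 − c − (1/2)q₁).
E[c₂] = 1/3·10 + 2/3·16 = 14
Firm 1's FOC against E[q₂] yields q₁ = (106 − 2·20 + E[c₂])/(3/2) = (106 − 40 + 14)/(3/2) = 53.3333.
E[P] = 106 − (1/2)·(q₁ + E[q₂]) = 46.6667; Firm 1's expected profit = (E[P] − 20)·q₁ = (46.6667 − 20)·53.3333 = 1422.22.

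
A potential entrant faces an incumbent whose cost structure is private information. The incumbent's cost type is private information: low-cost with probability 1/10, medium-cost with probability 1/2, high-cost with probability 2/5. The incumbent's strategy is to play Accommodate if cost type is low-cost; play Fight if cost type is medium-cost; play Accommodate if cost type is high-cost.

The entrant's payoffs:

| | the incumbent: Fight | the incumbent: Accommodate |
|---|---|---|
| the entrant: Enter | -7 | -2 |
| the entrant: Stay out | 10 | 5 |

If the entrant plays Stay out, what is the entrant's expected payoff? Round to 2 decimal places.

Take the expectation over the incumbent's cost type, weighting each type's action by its prior probability.
E[Stay out] = 1/10·5 + 1/2·10 + 2/5·5 = 1/2 + 5 + 2 = 15/2

7.50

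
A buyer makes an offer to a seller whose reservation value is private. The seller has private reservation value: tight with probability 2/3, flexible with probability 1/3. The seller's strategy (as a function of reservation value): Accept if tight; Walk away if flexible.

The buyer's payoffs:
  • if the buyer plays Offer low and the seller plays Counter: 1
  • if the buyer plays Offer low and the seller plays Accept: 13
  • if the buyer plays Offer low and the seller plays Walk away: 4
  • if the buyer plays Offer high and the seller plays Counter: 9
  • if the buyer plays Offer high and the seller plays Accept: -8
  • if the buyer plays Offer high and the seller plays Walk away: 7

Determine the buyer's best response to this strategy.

Offer low

Compute the buyer's expected payoff for each action, taking the expectation over the seller's type.
E[Offer low] = 2/3·(13) + 1/3·(4) = 10
E[Offer high] = 2/3·(-8) + 1/3·(7) = -3
Best response: Offer low (10 is the largest).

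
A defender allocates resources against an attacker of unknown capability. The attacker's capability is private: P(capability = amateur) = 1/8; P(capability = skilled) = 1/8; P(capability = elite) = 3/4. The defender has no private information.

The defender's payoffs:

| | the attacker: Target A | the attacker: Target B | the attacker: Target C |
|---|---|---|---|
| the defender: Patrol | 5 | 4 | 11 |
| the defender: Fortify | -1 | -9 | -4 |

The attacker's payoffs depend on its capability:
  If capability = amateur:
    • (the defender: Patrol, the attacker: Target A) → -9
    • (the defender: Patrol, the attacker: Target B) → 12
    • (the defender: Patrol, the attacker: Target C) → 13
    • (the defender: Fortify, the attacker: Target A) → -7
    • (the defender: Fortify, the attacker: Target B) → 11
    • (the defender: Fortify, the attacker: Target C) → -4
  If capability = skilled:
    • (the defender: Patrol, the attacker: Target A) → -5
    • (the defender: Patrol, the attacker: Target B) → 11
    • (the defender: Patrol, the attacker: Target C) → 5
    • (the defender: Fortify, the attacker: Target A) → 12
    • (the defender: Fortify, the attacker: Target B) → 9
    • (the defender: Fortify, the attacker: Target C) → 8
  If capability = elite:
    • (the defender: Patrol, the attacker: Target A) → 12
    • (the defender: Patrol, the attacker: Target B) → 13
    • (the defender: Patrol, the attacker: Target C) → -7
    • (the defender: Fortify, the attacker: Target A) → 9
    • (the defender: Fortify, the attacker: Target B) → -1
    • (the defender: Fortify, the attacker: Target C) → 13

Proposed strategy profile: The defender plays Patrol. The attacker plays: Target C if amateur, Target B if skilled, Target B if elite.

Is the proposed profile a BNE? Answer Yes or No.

Yes

The defender plays Patrol: E[Patrol] = 1/8·(11) + 1/8·(4) + 3/4·(4) = 39/8; E[Fortify] = -67/8. Best-responding. ✓
The attacker (capability amateur), facing Patrol: Target A gives -9, Target B gives 12, Target C gives 13. Proposed Target C is best. ✓
The attacker (capability skilled), facing Patrol: Target A gives -5, Target B gives 11, Target C gives 5. Proposed Target B is best. ✓
The attacker (capability elite), facing Patrol: Target A gives 12, Target B gives 13, Target C gives -7. Proposed Target B is best. ✓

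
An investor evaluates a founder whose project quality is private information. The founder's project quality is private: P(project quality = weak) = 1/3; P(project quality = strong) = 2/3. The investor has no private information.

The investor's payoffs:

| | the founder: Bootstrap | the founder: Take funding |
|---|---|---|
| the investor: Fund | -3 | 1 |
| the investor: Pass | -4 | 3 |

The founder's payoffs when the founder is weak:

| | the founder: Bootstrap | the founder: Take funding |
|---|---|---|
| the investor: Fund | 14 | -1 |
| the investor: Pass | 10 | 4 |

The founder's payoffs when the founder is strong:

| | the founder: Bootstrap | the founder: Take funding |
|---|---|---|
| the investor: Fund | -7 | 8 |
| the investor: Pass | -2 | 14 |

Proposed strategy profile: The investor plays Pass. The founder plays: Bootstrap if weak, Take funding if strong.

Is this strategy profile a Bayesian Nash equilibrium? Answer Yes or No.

Yes

The investor plays Pass: E[Pass] = 1/3·(-4) + 2/3·(3) = 2/3; E[Fund] = -1/3. Best-responding. ✓
The founder (project quality weak), facing Pass: Bootstrap gives 10, Take funding gives 4. Proposed Bootstrap is best. ✓
The founder (project quality strong), facing Pass: Bootstrap gives -2, Take funding gives 14. Proposed Take funding is best. ✓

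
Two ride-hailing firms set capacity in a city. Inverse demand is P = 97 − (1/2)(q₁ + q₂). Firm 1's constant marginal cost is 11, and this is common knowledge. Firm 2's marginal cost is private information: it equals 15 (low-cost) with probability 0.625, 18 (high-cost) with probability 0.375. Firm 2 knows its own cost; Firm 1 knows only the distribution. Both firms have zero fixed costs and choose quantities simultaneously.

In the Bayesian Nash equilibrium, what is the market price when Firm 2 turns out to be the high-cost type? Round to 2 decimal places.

Type-c best response for Firm 2: q₂(c) = (97 − c) − q₁/2.
Firm 1 maximizes expected profit; its first-order condition is 97 − q₁ − (1/2)E[q₂] − 11 = 0.
Substituting E[q₂] and solving: E[c₂] = 16.125, so q₁ = (97 − 2·11 + 16.125)/(3/2) = 60.75.
q₂(high-cost) = 48.625, so P = 97 − (1/2)·(60.75 + 48.625) = 42.3125.

42.31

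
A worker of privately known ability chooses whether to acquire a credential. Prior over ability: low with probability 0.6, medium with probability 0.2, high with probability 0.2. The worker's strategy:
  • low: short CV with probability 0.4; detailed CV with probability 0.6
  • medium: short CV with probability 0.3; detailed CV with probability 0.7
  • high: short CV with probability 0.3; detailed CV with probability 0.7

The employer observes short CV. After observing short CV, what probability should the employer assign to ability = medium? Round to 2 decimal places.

0.17

P(short CV) = 0.6·0.4 + 0.2·0.3 + 0.2·0.3 = 0.36
P(medium | short CV) = (0.2·0.3) / 0.36 = 0.06 / 0.36 = 0.166667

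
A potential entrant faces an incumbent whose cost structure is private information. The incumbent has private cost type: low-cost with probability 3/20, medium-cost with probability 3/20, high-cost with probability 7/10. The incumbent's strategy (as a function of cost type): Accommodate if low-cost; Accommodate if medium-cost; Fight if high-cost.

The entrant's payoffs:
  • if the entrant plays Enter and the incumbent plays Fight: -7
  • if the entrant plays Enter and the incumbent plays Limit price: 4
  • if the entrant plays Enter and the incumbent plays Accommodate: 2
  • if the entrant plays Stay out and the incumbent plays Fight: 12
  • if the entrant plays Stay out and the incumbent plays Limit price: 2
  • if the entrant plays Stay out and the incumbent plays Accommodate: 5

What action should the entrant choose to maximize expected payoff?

Stay out

Compute the entrant's expected payoff for each action, taking the expectation over the incumbent's type.
E[Enter] = 3/20·(2) + 3/20·(2) + 7/10·(-7) = -43/10
E[Stay out] = 3/20·(5) + 3/20·(5) + 7/10·(12) = 99/10
Best response: Stay out (99/10 is the largest).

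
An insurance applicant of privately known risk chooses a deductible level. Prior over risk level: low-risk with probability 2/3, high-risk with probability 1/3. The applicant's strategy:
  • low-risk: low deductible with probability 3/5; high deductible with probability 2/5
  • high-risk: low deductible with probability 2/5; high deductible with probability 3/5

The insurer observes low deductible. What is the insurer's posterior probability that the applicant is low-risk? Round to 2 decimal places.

Apply Bayes' rule using the sender's strategy as the likelihood.
P(low deductible) = (2/3)·(3/5) + (1/3)·(2/5) = 8/15
P(low-risk | low deductible) = ((2/3)·(3/5)) / (8/15) = (2/5) / (8/15) = 3/4

0.75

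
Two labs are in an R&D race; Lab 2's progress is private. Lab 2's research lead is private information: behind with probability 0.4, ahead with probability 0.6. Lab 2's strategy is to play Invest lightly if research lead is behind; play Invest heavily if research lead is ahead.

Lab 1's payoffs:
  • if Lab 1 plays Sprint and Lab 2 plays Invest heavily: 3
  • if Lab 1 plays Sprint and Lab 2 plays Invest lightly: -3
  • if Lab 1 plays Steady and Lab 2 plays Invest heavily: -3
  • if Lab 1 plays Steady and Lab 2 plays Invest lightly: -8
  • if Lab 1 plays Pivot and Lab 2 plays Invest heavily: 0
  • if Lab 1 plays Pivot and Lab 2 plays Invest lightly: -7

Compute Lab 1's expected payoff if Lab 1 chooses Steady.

E[Steady] = 0.4·(-8) + 0.6·(-3) = (-3.2) + (-1.8) = -5

-5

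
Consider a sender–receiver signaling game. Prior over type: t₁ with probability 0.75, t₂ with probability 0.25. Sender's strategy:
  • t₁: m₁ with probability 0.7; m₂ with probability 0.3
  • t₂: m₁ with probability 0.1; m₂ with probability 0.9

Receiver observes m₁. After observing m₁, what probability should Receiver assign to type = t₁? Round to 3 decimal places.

Apply Bayes' rule using the sender's strategy as the likelihood.
P(m₁) = 0.75·0.7 + 0.25·0.1 = 0.55
P(t₁ | m₁) = (0.75·0.7) / 0.55 = 0.525 / 0.55 = 0.954545

0.955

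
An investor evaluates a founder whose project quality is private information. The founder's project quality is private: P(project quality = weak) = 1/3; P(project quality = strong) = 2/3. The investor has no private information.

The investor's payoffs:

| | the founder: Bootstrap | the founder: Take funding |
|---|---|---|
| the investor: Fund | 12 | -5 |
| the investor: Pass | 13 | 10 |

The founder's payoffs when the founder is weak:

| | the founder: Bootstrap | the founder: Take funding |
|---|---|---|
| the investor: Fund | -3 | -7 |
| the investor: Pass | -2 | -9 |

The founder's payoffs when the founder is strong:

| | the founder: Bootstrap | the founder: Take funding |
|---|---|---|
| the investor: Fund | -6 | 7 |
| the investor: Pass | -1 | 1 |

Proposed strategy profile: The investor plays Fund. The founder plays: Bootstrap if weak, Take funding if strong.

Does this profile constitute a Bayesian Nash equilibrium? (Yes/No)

A profile is a BNE iff every type of every player is best-responding given beliefs about the other side.
The investor plays Fund: E[Fund] = 1/3·(12) + 2/3·(-5) = 2/3; E[Pass] = 11. Not best-responding. ✗
The founder (project quality weak), facing Fund: Bootstrap gives -3, Take funding gives -7. Proposed Bootstrap is best. ✓
The founder (project quality strong), facing Fund: Bootstrap gives -6, Take funding gives 7. Proposed Take funding is best. ✓

No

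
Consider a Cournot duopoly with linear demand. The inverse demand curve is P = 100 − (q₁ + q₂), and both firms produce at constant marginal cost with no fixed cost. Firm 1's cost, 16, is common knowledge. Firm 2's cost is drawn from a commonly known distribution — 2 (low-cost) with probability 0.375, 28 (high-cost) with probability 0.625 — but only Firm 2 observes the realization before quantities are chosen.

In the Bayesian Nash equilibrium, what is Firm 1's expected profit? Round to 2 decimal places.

826.56

Each type of Firm 2 best-responds to q₁; Firm 1 best-responds to the expected q₂ over Firm 2's types.
Firm 2 with cost c maximizes (100 − (q₁+q₂) − c)·q₂, giving q₂(c) = (100 − c − q₁)/2.
E[c₂] = 0.375·2 + 0.625·28 = 18.25
Firm 1's FOC against E[q₂] yields q₁ = (100 − 2·16 + E[c₂])/3 = (100 − 32 + 18.25)/3 = 28.75.
E[P] = 100 − (q₁ + E[q₂]) = 44.75; Firm 1's expected profit = (E[P] − 16)·q₁ = (44.75 − 16)·28.75 = 826.562.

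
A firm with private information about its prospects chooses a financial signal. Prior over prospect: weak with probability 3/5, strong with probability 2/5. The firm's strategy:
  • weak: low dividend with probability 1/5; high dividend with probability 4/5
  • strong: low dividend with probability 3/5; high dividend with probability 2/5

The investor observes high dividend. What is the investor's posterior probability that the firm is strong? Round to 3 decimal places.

P(high dividend) = (3/5)·(4/5) + (2/5)·(2/5) = 16/25
P(strong | high dividend) = ((2/5)·(2/5)) / (16/25) = (4/25) / (16/25) = 1/4

0.250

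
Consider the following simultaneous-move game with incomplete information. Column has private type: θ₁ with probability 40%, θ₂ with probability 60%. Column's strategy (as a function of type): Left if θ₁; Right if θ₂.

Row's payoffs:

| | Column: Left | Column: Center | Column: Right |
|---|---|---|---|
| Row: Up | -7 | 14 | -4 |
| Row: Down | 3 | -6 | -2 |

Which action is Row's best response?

Compute Row's expected payoff for each action, taking the expectation over Column's type.
E[Up] = 0.4·(-7) + 0.6·(-4) = -5.2
E[Down] = 0.4·(3) + 0.6·(-2) = 0
Best response: Down (0 is the largest).

Down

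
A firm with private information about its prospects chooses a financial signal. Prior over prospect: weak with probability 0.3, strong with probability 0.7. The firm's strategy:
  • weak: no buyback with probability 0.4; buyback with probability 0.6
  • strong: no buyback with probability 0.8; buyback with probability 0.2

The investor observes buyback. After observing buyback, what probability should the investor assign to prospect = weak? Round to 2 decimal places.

0.56

Apply Bayes' rule using the sender's strategy as the likelihood.
P(buyback) = 0.3·0.6 + 0.7·0.2 = 0.32
P(weak | buyback) = (0.3·0.6) / 0.32 = 0.18 / 0.32 = 0.5625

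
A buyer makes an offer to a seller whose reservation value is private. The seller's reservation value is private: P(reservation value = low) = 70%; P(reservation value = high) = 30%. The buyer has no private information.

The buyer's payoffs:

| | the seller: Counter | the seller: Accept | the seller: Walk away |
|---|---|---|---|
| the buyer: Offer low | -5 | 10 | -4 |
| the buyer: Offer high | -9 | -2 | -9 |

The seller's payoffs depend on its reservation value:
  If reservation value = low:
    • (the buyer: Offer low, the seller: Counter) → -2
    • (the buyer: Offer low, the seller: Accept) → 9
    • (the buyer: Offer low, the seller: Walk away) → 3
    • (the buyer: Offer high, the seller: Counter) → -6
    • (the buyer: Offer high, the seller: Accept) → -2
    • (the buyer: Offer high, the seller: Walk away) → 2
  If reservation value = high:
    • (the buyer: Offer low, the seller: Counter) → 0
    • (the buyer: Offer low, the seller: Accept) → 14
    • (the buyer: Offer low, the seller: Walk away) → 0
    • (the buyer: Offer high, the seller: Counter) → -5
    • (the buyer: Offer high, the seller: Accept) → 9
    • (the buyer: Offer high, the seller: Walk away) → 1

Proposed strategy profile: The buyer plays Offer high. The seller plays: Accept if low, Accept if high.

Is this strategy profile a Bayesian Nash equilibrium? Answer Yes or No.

The buyer plays Offer high: E[Offer high] = 0.7·(-2) + 0.3·(-2) = -2; E[Offer low] = 10. Not best-responding. ✗
The seller (reservation value low), facing Offer high: Counter gives -6, Accept gives -2, Walk away gives 2. Proposed Accept is not best — profitable deviation exists. ✗
The seller (reservation value high), facing Offer high: Counter gives -5, Accept gives 9, Walk away gives 1. Proposed Accept is best. ✓

No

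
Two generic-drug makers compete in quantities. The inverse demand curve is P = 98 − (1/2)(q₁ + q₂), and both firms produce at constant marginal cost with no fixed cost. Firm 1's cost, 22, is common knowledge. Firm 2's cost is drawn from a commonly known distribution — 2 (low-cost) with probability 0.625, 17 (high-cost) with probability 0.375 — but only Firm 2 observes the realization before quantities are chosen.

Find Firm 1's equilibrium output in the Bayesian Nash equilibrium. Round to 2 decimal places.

41.08

Type-c best response for Firm 2: q₂(c) = (98 − c) − q₁/2.
Firm 1 maximizes expected profit; its first-order condition is 98 − q₁ − (1/2)E[q₂] − 22 = 0.
Substituting E[q₂] and solving: E[c₂] = 7.625, so q₁ = (98 − 2·22 + 7.625)/(3/2) = 41.0833.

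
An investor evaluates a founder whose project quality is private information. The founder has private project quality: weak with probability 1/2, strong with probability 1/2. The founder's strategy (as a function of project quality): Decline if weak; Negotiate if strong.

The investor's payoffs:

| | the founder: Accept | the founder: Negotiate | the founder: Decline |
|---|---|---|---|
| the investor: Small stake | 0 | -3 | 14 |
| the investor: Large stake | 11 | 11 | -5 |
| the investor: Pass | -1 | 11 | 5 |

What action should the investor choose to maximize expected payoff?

Pass

Compute the investor's expected payoff for each action, taking the expectation over the founder's type.
E[Small stake] = 1/2·(14) + 1/2·(-3) = 11/2
E[Large stake] = 1/2·(-5) + 1/2·(11) = 3
E[Pass] = 1/2·(5) + 1/2·(11) = 8
Best response: Pass (8 is the largest).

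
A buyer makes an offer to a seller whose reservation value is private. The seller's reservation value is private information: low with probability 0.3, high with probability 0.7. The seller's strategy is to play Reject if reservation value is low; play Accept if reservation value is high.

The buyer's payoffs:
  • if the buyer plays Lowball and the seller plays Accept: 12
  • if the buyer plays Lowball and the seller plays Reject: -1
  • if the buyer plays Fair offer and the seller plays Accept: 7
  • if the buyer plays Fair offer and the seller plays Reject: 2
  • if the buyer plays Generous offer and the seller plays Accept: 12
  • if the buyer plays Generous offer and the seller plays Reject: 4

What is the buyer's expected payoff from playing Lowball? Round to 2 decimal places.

Take the expectation over the seller's reservation value, weighting each type's action by its prior probability.
E[Lowball] = 0.3·(-1) + 0.7·12 = (-0.3) + 8.4 = 8.1

8.10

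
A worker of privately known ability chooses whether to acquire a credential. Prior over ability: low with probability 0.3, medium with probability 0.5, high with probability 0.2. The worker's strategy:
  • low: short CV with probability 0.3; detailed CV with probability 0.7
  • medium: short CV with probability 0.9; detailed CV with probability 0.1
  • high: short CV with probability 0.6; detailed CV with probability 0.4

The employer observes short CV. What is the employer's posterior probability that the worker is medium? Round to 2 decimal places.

0.68

Apply Bayes' rule using the sender's strategy as the likelihood.
P(short CV) = 0.3·0.3 + 0.5·0.9 + 0.2·0.6 = 0.66
P(medium | short CV) = (0.5·0.9) / 0.66 = 0.45 / 0.66 = 0.681818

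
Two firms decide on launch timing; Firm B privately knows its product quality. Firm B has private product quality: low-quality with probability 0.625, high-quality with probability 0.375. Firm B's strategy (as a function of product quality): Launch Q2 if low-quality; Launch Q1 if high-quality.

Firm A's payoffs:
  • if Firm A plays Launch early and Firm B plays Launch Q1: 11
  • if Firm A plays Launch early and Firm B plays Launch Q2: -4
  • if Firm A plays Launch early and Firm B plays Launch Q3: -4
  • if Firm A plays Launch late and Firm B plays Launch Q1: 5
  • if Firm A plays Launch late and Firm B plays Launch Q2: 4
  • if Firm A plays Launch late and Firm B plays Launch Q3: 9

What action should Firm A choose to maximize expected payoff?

Compute Firm A's expected payoff for each action, taking the expectation over Firm B's type.
E[Launch early] = 0.625·(-4) + 0.375·(11) = 1.625
E[Launch late] = 0.625·(4) + 0.375·(5) = 4.375
Best response: Launch late (4.375 is the largest).

Launch late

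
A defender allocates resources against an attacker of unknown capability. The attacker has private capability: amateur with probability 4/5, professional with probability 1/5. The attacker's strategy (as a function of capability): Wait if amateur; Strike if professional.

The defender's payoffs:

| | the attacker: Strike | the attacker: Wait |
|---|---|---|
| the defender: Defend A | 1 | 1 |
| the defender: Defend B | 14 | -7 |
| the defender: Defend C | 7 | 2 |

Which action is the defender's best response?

E[Defend A] = 4/5·(1) + 1/5·(1) = 1
E[Defend B] = 4/5·(-7) + 1/5·(14) = -14/5
E[Defend C] = 4/5·(2) + 1/5·(7) = 3
Best response: Defend C (3 is the largest).

Defend C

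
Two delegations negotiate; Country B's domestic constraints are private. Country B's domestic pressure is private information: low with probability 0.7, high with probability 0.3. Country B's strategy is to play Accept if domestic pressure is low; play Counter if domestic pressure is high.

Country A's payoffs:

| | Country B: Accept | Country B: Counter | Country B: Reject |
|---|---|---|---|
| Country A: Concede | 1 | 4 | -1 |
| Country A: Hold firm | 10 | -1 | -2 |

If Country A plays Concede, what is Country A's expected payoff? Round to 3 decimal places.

Take the expectation over Country B's domestic pressure, weighting each type's action by its prior probability.
E[Concede] = 0.7·1 + 0.3·4 = 0.7 + 1.2 = 1.9

1.900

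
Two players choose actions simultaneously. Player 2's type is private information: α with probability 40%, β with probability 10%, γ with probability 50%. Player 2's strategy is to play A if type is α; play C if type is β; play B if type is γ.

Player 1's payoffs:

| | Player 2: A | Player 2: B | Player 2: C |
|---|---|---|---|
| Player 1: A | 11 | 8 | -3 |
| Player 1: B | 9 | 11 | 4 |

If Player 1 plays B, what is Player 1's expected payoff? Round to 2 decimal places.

9.50

E[B] = 0.4·9 + 0.1·4 + 0.5·11 = 3.6 + 0.4 + 5.5 = 9.5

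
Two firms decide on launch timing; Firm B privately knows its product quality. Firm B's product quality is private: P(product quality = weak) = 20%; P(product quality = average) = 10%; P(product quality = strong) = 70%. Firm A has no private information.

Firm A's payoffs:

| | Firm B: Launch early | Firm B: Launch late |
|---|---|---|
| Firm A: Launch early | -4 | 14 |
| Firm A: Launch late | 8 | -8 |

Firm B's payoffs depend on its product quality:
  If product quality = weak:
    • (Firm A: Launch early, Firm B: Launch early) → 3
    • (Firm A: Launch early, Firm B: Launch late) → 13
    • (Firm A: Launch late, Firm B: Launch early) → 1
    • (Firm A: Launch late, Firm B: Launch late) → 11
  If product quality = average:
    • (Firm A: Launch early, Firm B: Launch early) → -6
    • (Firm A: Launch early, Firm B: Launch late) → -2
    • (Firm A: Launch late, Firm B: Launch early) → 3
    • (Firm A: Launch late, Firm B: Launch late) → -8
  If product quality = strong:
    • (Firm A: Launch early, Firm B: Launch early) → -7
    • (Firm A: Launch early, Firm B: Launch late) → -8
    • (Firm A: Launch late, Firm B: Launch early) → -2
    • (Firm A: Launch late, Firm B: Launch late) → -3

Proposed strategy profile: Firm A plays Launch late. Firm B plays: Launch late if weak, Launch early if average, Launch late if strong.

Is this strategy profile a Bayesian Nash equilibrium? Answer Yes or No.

Firm A plays Launch late: E[Launch late] = 0.2·(-8) + 0.1·(8) + 0.7·(-8) = -6.4; E[Launch early] = 12.2. Not best-responding. ✗
Firm B (product quality weak), facing Launch late: Launch early gives 1, Launch late gives 11. Proposed Launch late is best. ✓
Firm B (product quality average), facing Launch late: Launch early gives 3, Launch late gives -8. Proposed Launch early is best. ✓
Firm B (product quality strong), facing Launch late: Launch early gives -2, Launch late gives -3. Proposed Launch late is not best — profitable deviation exists. ✗

No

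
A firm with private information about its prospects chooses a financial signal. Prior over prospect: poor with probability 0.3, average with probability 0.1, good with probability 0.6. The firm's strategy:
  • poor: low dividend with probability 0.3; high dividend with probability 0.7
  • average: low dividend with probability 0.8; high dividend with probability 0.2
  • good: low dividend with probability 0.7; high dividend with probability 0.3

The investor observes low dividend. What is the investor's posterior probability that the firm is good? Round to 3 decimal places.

P(low dividend) = 0.3·0.3 + 0.1·0.8 + 0.6·0.7 = 0.59
P(good | low dividend) = (0.6·0.7) / 0.59 = 0.42 / 0.59 = 0.711864

0.712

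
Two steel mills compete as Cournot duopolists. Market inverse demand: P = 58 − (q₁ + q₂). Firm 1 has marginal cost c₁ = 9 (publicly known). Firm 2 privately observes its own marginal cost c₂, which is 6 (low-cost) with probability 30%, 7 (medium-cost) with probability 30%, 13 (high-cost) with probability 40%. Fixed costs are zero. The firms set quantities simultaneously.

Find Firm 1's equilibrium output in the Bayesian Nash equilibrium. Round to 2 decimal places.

Type-c best response for Firm 2: q₂(c) = (58 − c)/2 − q₁/2.
Firm 1 maximizes expected profit; its first-order condition is 58 − 2q₁ − E[q₂] − 9 = 0.
Substituting E[q₂] and solving: E[c₂] = 9.1, so q₁ = (58 − 2·9 + 9.1)/3 = 16.3667.

16.37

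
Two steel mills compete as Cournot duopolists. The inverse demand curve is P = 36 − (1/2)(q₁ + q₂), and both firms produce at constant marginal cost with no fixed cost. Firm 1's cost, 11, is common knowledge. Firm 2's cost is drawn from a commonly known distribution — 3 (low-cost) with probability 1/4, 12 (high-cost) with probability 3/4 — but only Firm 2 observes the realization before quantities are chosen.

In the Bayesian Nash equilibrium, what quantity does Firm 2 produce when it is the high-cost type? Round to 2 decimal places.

16.08

Type-c best response for Firm 2: q₂(c) = (36 − c) − q₁/2.
Firm 1 maximizes expected profit; its first-order condition is 36 − q₁ − (1/2)E[q₂] − 11 = 0.
Substituting E[q₂] and solving: E[c₂] = 9.75, so q₁ = (36 − 2·11 + 9.75)/(3/2) = 15.8333.
q₂(high-cost) = (36 − 12 − (1/2)·15.8333) = 16.0833.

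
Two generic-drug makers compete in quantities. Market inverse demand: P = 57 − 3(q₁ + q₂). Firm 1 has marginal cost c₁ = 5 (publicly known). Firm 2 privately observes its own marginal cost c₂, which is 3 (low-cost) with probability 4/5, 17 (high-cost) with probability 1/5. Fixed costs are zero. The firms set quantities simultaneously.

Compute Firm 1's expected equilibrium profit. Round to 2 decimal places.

Firm 2 with cost c maximizes (57 − 3(q₁+q₂) − c)·q₂, giving q₂(c) = (57 − c − 3q₁)/6.
E[c₂] = 4/5·3 + 1/5·17 = 5.8
Firm 1's FOC against E[q₂] yields q₁ = (57 − 2·5 + E[c₂])/9 = (57 − 10 + 5.8)/9 = 5.86667.
E[P] = 57 − 3·(q₁ + E[q₂]) = 22.6; Firm 1's expected profit = (E[P] − 5)·q₁ = (22.6 − 5)·5.86667 = 103.253.

103.25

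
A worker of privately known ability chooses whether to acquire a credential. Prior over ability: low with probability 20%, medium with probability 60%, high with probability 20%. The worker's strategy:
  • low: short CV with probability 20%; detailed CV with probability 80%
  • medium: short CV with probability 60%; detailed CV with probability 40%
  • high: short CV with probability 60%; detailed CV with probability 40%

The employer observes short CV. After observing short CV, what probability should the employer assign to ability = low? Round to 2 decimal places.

P(short CV) = 0.2·0.2 + 0.6·0.6 + 0.2·0.6 = 0.52
P(low | short CV) = (0.2·0.2) / 0.52 = 0.04 / 0.52 = 0.0769231

0.08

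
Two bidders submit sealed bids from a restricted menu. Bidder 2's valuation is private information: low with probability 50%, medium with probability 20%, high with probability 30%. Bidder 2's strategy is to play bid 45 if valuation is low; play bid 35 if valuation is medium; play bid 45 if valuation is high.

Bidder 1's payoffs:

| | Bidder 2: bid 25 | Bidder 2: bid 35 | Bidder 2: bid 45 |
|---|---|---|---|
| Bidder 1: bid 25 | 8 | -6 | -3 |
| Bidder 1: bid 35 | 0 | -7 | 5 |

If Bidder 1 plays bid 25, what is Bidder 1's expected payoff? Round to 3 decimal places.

Take the expectation over Bidder 2's valuation, weighting each type's action by its prior probability.
E[bid 25] = 0.5·(-3) + 0.2·(-6) + 0.3·(-3) = (-1.5) + (-1.2) + (-0.9) = -3.6

-3.600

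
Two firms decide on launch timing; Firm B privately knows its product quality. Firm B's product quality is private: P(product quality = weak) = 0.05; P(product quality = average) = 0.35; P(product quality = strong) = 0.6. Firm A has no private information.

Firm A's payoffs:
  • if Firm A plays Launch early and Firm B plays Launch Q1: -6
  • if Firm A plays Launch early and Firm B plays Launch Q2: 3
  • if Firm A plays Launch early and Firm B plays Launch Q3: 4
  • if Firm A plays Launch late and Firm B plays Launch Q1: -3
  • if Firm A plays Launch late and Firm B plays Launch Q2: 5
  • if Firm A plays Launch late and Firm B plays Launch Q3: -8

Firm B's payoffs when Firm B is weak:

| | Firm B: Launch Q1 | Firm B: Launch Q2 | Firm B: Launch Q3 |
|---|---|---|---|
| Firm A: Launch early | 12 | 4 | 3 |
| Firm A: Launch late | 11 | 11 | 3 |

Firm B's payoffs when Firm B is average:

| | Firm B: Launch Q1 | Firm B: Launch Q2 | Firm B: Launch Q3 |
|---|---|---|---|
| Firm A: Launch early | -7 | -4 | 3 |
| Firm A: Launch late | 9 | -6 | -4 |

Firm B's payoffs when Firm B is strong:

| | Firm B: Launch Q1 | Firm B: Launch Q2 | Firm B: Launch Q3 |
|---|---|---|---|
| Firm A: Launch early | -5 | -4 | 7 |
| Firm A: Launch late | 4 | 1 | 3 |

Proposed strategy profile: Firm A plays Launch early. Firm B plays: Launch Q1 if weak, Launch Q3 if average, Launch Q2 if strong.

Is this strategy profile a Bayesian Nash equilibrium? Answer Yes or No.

No

Firm A plays Launch early: E[Launch early] = 0.05·(-6) + 0.35·(4) + 0.6·(3) = 2.9; E[Launch late] = 0.05. Best-responding. ✓
Firm B (product quality weak), facing Launch early: Launch Q1 gives 12, Launch Q2 gives 4, Launch Q3 gives 3. Proposed Launch Q1 is best. ✓
Firm B (product quality average), facing Launch early: Launch Q1 gives -7, Launch Q2 gives -4, Launch Q3 gives 3. Proposed Launch Q3 is best. ✓
Firm B (product quality strong), facing Launch early: Launch Q1 gives -5, Launch Q2 gives -4, Launch Q3 gives 7. Proposed Launch Q2 is not best — profitable deviation exists. ✗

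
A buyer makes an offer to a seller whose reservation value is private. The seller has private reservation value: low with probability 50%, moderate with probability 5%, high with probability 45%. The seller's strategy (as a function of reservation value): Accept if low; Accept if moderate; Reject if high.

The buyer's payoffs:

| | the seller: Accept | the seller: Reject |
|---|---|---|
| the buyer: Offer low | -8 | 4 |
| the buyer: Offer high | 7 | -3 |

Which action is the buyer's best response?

Offer high

Compute the buyer's expected payoff for each action, taking the expectation over the seller's type.
E[Offer low] = 0.5·(-8) + 0.05·(-8) + 0.45·(4) = -2.6
E[Offer high] = 0.5·(7) + 0.05·(7) + 0.45·(-3) = 2.5
Best response: Offer high (2.5 is the largest).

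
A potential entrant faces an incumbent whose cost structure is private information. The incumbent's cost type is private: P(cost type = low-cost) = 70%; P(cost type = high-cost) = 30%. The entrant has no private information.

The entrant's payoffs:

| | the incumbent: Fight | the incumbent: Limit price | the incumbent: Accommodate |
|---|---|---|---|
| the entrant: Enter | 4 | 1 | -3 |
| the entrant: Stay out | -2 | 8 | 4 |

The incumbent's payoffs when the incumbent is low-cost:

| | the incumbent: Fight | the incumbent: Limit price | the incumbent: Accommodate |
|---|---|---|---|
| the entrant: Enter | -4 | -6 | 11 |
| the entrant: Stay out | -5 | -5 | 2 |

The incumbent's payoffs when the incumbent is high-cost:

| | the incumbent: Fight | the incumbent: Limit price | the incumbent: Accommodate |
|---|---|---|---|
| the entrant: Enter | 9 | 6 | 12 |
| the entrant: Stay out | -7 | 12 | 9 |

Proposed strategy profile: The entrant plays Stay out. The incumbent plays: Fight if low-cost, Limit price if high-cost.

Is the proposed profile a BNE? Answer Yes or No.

No

The entrant plays Stay out: E[Stay out] = 0.7·(-2) + 0.3·(8) = 1; E[Enter] = 3.1. Not best-responding. ✗
The incumbent (cost type low-cost), facing Stay out: Fight gives -5, Limit price gives -5, Accommodate gives 2. Proposed Fight is not best — profitable deviation exists. ✗
The incumbent (cost type high-cost), facing Stay out: Fight gives -7, Limit price gives 12, Accommodate gives 9. Proposed Limit price is best. ✓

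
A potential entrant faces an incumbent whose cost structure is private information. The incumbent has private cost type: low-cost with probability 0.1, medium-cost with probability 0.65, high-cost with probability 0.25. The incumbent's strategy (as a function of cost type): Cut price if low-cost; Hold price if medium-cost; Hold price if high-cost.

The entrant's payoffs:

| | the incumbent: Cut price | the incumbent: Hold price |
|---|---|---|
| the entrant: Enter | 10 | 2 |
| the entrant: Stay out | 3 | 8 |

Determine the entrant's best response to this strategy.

E[Enter] = 0.1·(10) + 0.65·(2) + 0.25·(2) = 2.8
E[Stay out] = 0.1·(3) + 0.65·(8) + 0.25·(8) = 7.5
Best response: Stay out (7.5 is the largest).

Stay out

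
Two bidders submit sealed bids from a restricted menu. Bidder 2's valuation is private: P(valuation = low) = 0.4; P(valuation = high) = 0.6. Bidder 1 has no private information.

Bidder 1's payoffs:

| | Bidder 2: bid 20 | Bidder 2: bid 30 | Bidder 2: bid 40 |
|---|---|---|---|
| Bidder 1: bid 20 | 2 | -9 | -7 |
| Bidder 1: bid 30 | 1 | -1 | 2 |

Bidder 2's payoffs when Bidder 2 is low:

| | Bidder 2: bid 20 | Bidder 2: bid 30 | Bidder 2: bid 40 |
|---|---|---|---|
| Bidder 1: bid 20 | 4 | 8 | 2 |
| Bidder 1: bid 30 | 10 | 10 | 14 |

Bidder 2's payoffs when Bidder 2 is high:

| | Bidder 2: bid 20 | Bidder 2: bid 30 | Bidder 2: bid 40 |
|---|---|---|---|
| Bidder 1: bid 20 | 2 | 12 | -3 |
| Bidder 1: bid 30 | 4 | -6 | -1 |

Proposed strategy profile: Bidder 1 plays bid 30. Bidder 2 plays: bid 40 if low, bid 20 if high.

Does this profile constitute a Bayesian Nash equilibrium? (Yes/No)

A profile is a BNE iff every type of every player is best-responding given beliefs about the other side.
Bidder 1 plays bid 30: E[bid 30] = 0.4·(2) + 0.6·(1) = 1.4; E[bid 20] = -1.6. Best-responding. ✓
Bidder 2 (valuation low), facing bid 30: bid 20 gives 10, bid 30 gives 10, bid 40 gives 14. Proposed bid 40 is best. ✓
Bidder 2 (valuation high), facing bid 30: bid 20 gives 4, bid 30 gives -6, bid 40 gives -1. Proposed bid 20 is best. ✓

Yes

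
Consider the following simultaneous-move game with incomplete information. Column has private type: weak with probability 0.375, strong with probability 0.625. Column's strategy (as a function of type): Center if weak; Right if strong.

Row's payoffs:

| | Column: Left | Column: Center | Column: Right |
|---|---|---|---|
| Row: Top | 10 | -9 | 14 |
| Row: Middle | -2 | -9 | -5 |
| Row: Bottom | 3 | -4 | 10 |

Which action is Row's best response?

Compute Row's expected payoff for each action, taking the expectation over Column's type.
E[Top] = 0.375·(-9) + 0.625·(14) = 5.375
E[Middle] = 0.375·(-9) + 0.625·(-5) = -6.5
E[Bottom] = 0.375·(-4) + 0.625·(10) = 4.75
Best response: Top (5.375 is the largest).

Top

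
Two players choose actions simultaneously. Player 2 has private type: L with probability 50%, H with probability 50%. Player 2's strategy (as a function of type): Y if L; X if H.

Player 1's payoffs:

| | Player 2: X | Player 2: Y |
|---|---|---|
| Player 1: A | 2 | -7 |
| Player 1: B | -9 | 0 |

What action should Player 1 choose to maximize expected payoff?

E[A] = 0.5·(-7) + 0.5·(2) = -2.5
E[B] = 0.5·(0) + 0.5·(-9) = -4.5
Best response: A (-2.5 is the largest).

A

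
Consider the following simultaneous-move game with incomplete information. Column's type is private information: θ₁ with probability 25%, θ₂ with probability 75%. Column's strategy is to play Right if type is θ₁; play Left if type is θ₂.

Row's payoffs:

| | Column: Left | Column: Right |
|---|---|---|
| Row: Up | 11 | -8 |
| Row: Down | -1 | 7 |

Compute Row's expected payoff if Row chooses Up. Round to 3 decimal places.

6.250

Take the expectation over Column's type, weighting each type's action by its prior probability.
E[Up] = 0.25·(-8) + 0.75·11 = (-2) + 8.25 = 6.25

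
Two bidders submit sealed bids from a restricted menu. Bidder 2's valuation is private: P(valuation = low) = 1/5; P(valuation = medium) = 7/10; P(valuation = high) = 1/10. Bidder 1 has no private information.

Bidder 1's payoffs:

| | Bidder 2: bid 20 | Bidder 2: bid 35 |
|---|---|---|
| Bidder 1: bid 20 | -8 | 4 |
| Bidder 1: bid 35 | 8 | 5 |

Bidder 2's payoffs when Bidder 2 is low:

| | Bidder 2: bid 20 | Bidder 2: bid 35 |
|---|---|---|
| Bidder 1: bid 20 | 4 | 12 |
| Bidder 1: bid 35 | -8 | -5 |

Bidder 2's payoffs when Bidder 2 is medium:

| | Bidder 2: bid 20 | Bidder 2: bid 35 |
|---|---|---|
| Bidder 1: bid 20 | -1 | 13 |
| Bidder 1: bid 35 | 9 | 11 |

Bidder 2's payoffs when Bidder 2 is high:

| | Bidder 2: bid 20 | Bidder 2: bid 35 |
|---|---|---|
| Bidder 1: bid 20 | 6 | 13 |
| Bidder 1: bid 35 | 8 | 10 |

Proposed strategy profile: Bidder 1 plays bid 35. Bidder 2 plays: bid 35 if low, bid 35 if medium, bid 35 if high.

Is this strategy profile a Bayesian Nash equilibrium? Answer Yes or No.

Yes

Bidder 1 plays bid 35: E[bid 35] = 1/5·(5) + 7/10·(5) + 1/10·(5) = 5; E[bid 20] = 4. Best-responding. ✓
Bidder 2 (valuation low), facing bid 35: bid 20 gives -8, bid 35 gives -5. Proposed bid 35 is best. ✓
Bidder 2 (valuation medium), facing bid 35: bid 20 gives 9, bid 35 gives 11. Proposed bid 35 is best. ✓
Bidder 2 (valuation high), facing bid 35: bid 20 gives 8, bid 35 gives 10. Proposed bid 35 is best. ✓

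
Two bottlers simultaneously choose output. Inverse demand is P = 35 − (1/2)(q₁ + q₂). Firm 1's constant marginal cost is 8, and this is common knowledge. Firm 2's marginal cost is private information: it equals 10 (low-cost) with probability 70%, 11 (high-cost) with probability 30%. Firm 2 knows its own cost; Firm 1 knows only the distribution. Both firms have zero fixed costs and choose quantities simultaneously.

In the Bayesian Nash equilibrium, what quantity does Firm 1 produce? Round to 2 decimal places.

19.53

Firm 2 with cost c maximizes (35 − (1/2)(q₁+q₂) − c)·q₂, giving q₂(c) = (35 − c − (1/2)q₁).
E[c₂] = 0.7·10 + 0.3·11 = 10.3
Firm 1's FOC against E[q₂] yields q₁ = (35 − 2·8 + E[c₂])/(3/2) = (35 − 16 + 10.3)/(3/2) = 19.5333.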